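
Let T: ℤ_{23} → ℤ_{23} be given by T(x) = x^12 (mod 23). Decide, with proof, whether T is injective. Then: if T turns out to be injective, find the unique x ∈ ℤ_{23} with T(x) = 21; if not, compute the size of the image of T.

T(11): Repeated squaring mod 23: 11^1 ≡ 11, 11^2 ≡ 11² = 121 ≡ 6, 11^4 ≡ 6² = 36 ≡ 13, 11^8 ≡ 13² = 169 ≡ 8. Since 12 = 8 + 4, 11^12 ≡ 8·13: 8·13 = 104 ≡ 12. So 11^12 ≡ 12 (mod 23).
T(12): Repeated squaring mod 23: 12^1 ≡ 12, 12^2 ≡ 12² = 144 ≡ 6, 12^4 ≡ 6² = 36 ≡ 13, 12^8 ≡ 13² = 169 ≡ 8. Since 12 = 8 + 4, 12^12 ≡ 8·13: 8·13 = 104 ≡ 12. So 12^12 ≡ 12 (mod 23).
So T(11) = T(12) = 12 while 11 ≠ 12, hence T is not injective.
Since T is not injective, we determine |image(T)|. Computing x^12 mod 23 for each x (by repeated squaring, reducing mod 23 at every step), the values T(0), T(1), …, T(22) are: 0, 1, 2, 3, 4, 18, 6, 16, 8, 9, 13, 12, 12, 13, 9, 8, 16, 6, 18, 4, 3, 2, 1.
The distinct values are {0, 1, 2, 3, 4, 6, 8, 9, 12, 13, 16, 18}; there are 12 of them.

12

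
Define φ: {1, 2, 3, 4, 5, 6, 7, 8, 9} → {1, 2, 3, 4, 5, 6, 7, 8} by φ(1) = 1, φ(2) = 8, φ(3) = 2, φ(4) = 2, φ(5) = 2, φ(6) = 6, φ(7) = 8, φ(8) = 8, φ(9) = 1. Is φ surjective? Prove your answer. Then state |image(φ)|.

4

No element maps to 3, so φ is not surjective.
The image of φ is {1, 2, 6, 8}, which has 4 elements.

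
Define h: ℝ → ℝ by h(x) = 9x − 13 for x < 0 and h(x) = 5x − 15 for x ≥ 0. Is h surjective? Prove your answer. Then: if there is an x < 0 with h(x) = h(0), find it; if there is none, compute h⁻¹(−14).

Both pieces are strictly increasing (slopes 9 and 5), so each is injective on its own interval.
The left piece maps (−∞, 0) onto (−∞, −13); the right piece maps [0, ∞) onto [−15, ∞).
The union (−∞, −13) ∪ [−15, ∞) covers ℝ, so h is surjective.
For the follow-up: the images overlap, so an x < 0 with h(x) = h(0) exists. h(0) = −15; solving 9x − 13 = −15 for x < 0 gives x = (−15 + 13)/9 = −2/9.

-2/9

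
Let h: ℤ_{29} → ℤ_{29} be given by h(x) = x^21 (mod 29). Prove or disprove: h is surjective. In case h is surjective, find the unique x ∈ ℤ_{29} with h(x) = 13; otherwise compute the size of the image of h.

h(2): Repeated squaring mod 29: 2^1 ≡ 2, 2^2 ≡ 2² = 4, 2^4 ≡ 4² = 16, 2^8 ≡ 16² = 256 ≡ 24, 2^16 ≡ 24² = 576 ≡ 25. Since 21 = 16 + 4 + 1, 2^21 ≡ 25·16·2: 25·16 = 400 ≡ 23, then 23·2 = 46 ≡ 17. So 2^21 ≡ 17 (mod 29).
h(3): Repeated squaring mod 29: 3^1 ≡ 3, 3^2 ≡ 3² = 9, 3^4 ≡ 9² = 81 ≡ 23, 3^8 ≡ 23² = 529 ≡ 7, 3^16 ≡ 7² = 49 ≡ 20. Since 21 = 16 + 4 + 1, 3^21 ≡ 20·23·3: 20·23 = 460 ≡ 25, then 25·3 = 75 ≡ 17. So 3^21 ≡ 17 (mod 29).
So h(2) = h(3) = 17 while 2 ≠ 3, thus h is not injective.
A non-injective map from the 29-element set ℤ_{29} to itself takes at most 28 distinct values, so it cannot be surjective. Hence h is not surjective.
Since h is not surjective, we determine |image(h)|. Computing x^21 mod 29 for each x (by repeated squaring, reducing mod 29 at every step), the values h(0), h(1), …, h(28) are: 0, 1, 17, 17, 28, 28, 28, 1, 12, 28, 12, 17, 12, 28, 17, 12, 1, 17, 12, 17, 1, 17, 28, 1, 1, 1, 12, 12, 28.
The distinct values are {0, 1, 12, 17, 28}; there are 5 of them.

5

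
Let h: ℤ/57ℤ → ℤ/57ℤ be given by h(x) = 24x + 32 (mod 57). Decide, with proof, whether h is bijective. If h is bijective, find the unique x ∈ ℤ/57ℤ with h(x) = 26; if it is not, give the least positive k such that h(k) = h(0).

19

We have gcd(24, 57) = 3 > 1. Taking u = 0 and v = 19: h(0) = 32 and h(19) = 24·19 + 32 = 488 ≡ 32 (mod 57).
So h(0) = h(19) while 0 ≠ 19, therefore h is not injective, hence not bijective.
Since h is not bijective, we find the least positive k with h(k) = h(0): this means 24k ≡ 0 (mod 57), i.e. 57 ∣ 24k. Since gcd(24, 57) = 3, dividing through by 3 this holds exactly when 19 ∣ 8k, and as gcd(8, 19) = 1, exactly when 19 ∣ k.
The smallest positive such k is 19.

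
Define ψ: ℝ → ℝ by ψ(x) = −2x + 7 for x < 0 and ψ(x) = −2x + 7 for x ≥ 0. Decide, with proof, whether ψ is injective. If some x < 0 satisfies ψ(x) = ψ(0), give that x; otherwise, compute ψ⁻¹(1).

Both pieces are strictly decreasing (slopes −2 and −2), so each is injective on its own interval.
The left piece maps (−∞, 0) onto (7, ∞); the right piece maps [0, ∞) onto (−∞, 7].
These images are disjoint, so no value is attained by both pieces. Hence ψ is injective.
Because the two images are disjoint, no x < 0 has ψ(x) = ψ(0), so we compute ψ⁻¹(1): 1 lies in (−∞, 7], so solve −2x + 7 = 1: x = (1 − 7)/(−2) = 3.

3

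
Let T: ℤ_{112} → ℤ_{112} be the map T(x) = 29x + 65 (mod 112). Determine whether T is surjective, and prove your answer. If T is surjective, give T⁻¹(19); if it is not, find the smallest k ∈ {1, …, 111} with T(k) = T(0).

Since gcd(29, 112) = 1, 29 is invertible modulo 112. Euclid's algorithm: 112 = 3·29 + 25, 29 = 1·25 + 4, 25 = 6·4 + 1; back-substituting gives 1 = 85·29 − 22·112, so 29⁻¹ ≡ 85 (mod 112).
For any y ∈ ℤ_{112}, x = 85(y − 65) mod 112 satisfies T(x) = 29·85(y − 65) + 65 ≡ y (since 29·85 ≡ 1 mod 112). So every y has a preimage.
Thus T is surjective.
Since T is surjective, we find T⁻¹(19): we need 29x ≡ 19 − 65 ≡ 66 (mod 112). Using 29⁻¹ = 85: x ≡ 85·66 = 5610 = 50·112 + 10, so x = 10.
Check: T(10) = 29·10 + 65 = 355 = 3·112 + 19 ≡ 19 (mod 112).

10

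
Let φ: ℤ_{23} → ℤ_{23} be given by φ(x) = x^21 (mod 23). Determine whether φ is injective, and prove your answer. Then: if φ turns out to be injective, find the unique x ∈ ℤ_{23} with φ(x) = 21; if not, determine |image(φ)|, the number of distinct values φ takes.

Since 23 is prime, the nonzero elements of ℤ_{23} form a cyclic group of order 22.
As gcd(21, 22) = 1, raising to the 21st power is a bijection on this group: if a^21 ≡ b^21 then (ab^{−1})^21 = 1, and the only element of order dividing gcd(21, 22) = 1 is 1, so a = b.
With φ(0) = 0 this makes φ injective on all of ℤ_{23}, hence bijective (finite equal-size domain and codomain). In particular φ is injective.
Since φ is injective, we find the preimage of 21. The inverse of x ↦ x^21 on (ℤ_{23})^× is x ↦ x^21, because 21·21 = 441 = 20·22 + 1 ≡ 1 (mod 22) and x^{22} = 1 for x ≠ 0 (Fermat). So φ⁻¹(21) = 21^21 mod 23.
Repeated squaring mod 23: 21^1 ≡ 21, 21^2 ≡ 21² = 441 ≡ 4, 21^4 ≡ 4² = 16, 21^8 ≡ 16² = 256 ≡ 3, 21^16 ≡ 3² = 9. Since 21 = 16 + 4 + 1, 21^21 ≡ 9·16·21: 9·16 = 144 ≡ 6, then 6·21 = 126 ≡ 11. So 21^21 ≡ 11 (mod 23).
Hence φ⁻¹(21) = 11.

11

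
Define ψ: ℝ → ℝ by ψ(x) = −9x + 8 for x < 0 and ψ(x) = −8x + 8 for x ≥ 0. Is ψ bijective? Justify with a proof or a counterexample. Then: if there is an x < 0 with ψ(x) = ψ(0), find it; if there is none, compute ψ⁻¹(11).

-1/3

Both pieces are strictly decreasing (slopes −9 and −8), so each is injective on its own interval.
The left piece maps (−∞, 0) onto (8, ∞); the right piece maps [0, ∞) onto (−∞, 8].
Since 8 = 8, the images partition ℝ: ψ is injective and surjective, hence bijective.
Because the two images are disjoint, no x < 0 has ψ(x) = ψ(0), so we compute ψ⁻¹(11): 11 lies in (8, ∞), so solve −9x + 8 = 11: x = (11 − 8)/(−9) = −1/3.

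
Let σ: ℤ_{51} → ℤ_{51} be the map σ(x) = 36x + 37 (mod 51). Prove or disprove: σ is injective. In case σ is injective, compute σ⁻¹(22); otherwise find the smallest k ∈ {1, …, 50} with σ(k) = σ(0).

We have gcd(36, 51) = 3 > 1. Taking x_1 = 0 and x_2 = 17: σ(0) = 37 and σ(17) = 36·17 + 37 = 649 ≡ 37 (mod 51).
So σ(0) = σ(17) while 0 ≠ 17, hence σ is not injective.
Since σ is not injective, we find the least positive k with σ(k) = σ(0): this means 36k ≡ 0 (mod 51), i.e. 51 ∣ 36k. Since gcd(36, 51) = 3, dividing through by 3 this holds exactly when 17 ∣ 12k, and as gcd(12, 17) = 1, exactly when 17 ∣ k.
The smallest positive such k is 17.

17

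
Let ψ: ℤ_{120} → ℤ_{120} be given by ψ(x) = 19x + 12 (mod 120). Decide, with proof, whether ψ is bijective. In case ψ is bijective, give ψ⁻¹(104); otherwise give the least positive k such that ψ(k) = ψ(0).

68

Suppose ψ(s) = ψ(t) in ℤ_{120}. Then 19s + 12 ≡ 19t + 12 (mod 120), so 19(s − t) ≡ 0 (mod 120).
Since gcd(19, 120) = 1, 19 is invertible modulo 120, so s − t ≡ 0 (mod 120), i.e. s = t.
We now compute 19⁻¹ mod 120 explicitly. Euclid's algorithm: 120 = 6·19 + 6, 19 = 3·6 + 1; back-substituting gives 1 = 19·19 − 3·120, so 19⁻¹ ≡ 19 (mod 120).
Then y ↦ 19(y − 12) is a two-sided inverse to ψ, so every y ∈ ℤ_{120} has a preimage.
Therefore ψ is bijective.
Since ψ is bijective, we compute ψ⁻¹(104): solve 19x + 12 ≡ 104 (mod 120), i.e. 19x ≡ 92 (mod 120).
Multiplying by 19⁻¹ = 19 gives x ≡ 19·92 = 1748 = 14·120 + 68 ≡ 68 (mod 120).
Check: ψ(68) = 19·68 + 12 = 1304 = 10·120 + 104 ≡ 104 (mod 120).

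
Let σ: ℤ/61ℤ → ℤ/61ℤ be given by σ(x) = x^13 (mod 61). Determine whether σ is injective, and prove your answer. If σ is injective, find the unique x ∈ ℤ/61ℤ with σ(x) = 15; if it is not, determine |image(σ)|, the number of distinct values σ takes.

22

Since 61 is prime, the nonzero elements of ℤ/61ℤ form a cyclic group of order 60.
As gcd(13, 60) = 1, raising to the 13th power is a bijection on this group: if a^13 ≡ b^13 then (ab^{−1})^13 = 1, and the only element of order dividing gcd(13, 60) = 1 is 1, so a = b.
With σ(0) = 0 this makes σ injective on all of ℤ/61ℤ, hence bijective (finite equal-size domain and codomain). In particular σ is injective.
Since σ is injective, we find the preimage of 15. The inverse of x ↦ x^13 on (ℤ/61ℤ)^× is x ↦ x^37, because 13·37 = 481 = 8·60 + 1 ≡ 1 (mod 60) and x^{60} = 1 for x ≠ 0 (Fermat). So σ⁻¹(15) = 15^37 mod 61.
Repeated squaring mod 61: 15^1 ≡ 15, 15^2 ≡ 15² = 225 ≡ 42, 15^4 ≡ 42² = 1764 ≡ 56, 15^8 ≡ 56² = 3136 ≡ 25, 15^16 ≡ 25² = 625 ≡ 15, 15^32 ≡ 15² = 225 ≡ 42. Since 37 = 32 + 4 + 1, 15^37 ≡ 42·56·15: 42·56 = 2352 ≡ 34, then 34·15 = 510 ≡ 22. So 15^37 ≡ 22 (mod 61).
Hence σ⁻¹(15) = 22.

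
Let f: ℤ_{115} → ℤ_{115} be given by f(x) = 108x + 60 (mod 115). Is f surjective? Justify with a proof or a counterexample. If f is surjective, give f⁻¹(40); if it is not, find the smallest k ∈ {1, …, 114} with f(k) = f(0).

Recall: f is surjective if every y in the codomain equals f(x) for some x in the domain.
Since gcd(108, 115) = 1, 108 is invertible modulo 115. Euclid's algorithm: 115 = 1·108 + 7, 108 = 15·7 + 3, 7 = 2·3 + 1; back-substituting gives 1 = 82·108 − 77·115, so 108⁻¹ ≡ 82 (mod 115).
Then y ↦ 82(y − 60) is a two-sided inverse to f, so every y ∈ ℤ_{115} has a preimage.
Therefore f is surjective.
Since f is surjective, we compute f⁻¹(40): solve 108x + 60 ≡ 40 (mod 115), i.e. 108x ≡ 95 (mod 115).
Multiplying by 108⁻¹ = 82 gives x ≡ 82·95 = 7790 = 67·115 + 85 ≡ 85 (mod 115).
Check: f(85) = 108·85 + 60 = 9240 = 80·115 + 40 ≡ 40 (mod 115).

85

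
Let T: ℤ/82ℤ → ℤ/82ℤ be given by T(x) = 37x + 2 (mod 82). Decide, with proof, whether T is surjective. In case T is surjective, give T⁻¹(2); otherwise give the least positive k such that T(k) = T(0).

0

Recall: T is surjective if every y in the codomain equals T(x) for some x in the domain.
Since gcd(37, 82) = 1, 37 is invertible modulo 82. Euclid's algorithm: 82 = 2·37 + 8, 37 = 4·8 + 5, 8 = 1·5 + 3, 5 = 1·3 + 2, 3 = 1·2 + 1; back-substituting gives 1 = 51·37 − 23·82, so 37⁻¹ ≡ 51 (mod 82).
For any y ∈ ℤ/82ℤ, x = 51(y − 2) mod 82 satisfies T(x) = 37·51(y − 2) + 2 ≡ y (since 37·51 ≡ 1 mod 82). So every y has a preimage.
Hence T is surjective.
Since T is surjective, we compute T⁻¹(2): solve 37x + 2 ≡ 2 (mod 82), i.e. 37x ≡ 0 (mod 82).
Multiplying by 37⁻¹ = 51 gives x ≡ 51·0 = 0 ≡ 0 (mod 82).
Check: T(0) = 37·0 + 2 = 2 ≡ 2 (mod 82).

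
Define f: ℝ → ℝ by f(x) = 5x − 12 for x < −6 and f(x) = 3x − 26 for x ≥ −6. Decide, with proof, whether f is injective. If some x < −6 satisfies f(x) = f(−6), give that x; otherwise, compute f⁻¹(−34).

-32/5

Both pieces are strictly increasing (slopes 5 and 3), so each is injective on its own interval.
The left piece maps (−∞, −6) onto (−∞, −42); the right piece maps [−6, ∞) onto [−44, ∞).
These images overlap. In particular f(−6) = −44 (right piece), and solving 5x − 12 = −44 on the left piece gives x = −32/5 < −6.
So f(−32/5) = f(−6) with −32/5 ≠ −6, and f is not injective. This x = −32/5 is the requested value below −6.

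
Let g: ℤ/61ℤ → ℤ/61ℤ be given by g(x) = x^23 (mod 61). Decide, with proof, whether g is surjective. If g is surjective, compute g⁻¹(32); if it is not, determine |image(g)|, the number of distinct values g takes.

21

Since 61 is prime, the nonzero elements of ℤ/61ℤ form a cyclic group of order 60.
As gcd(23, 60) = 1, raising to the 23rd power is a bijection on this group: if a^23 ≡ b^23 then (ab^{−1})^23 = 1, and the only element of order dividing gcd(23, 60) = 1 is 1, so a = b.
With g(0) = 0 this makes g injective on all of ℤ/61ℤ, hence bijective (finite equal-size domain and codomain). In particular g is surjective.
Since g is surjective, we find the preimage of 32. The inverse of x ↦ x^23 on (ℤ/61ℤ)^× is x ↦ x^47, because 23·47 = 1081 = 18·60 + 1 ≡ 1 (mod 60) and x^{60} = 1 for x ≠ 0 (Fermat). So g⁻¹(32) = 32^47 mod 61.
Repeated squaring mod 61: 32^1 ≡ 32, 32^2 ≡ 32² = 1024 ≡ 48, 32^4 ≡ 48² = 2304 ≡ 47, 32^8 ≡ 47² = 2209 ≡ 13, 32^16 ≡ 13² = 169 ≡ 47, 32^32 ≡ 47² = 2209 ≡ 13. Since 47 = 32 + 8 + 4 + 2 + 1, 32^47 ≡ 13·13·47·48·32: 13·13 = 169 ≡ 47, then 47·47 = 2209 ≡ 13, then 13·48 = 624 ≡ 14, then 14·32 = 448 ≡ 21. So 32^47 ≡ 21 (mod 61).
Hence g⁻¹(32) = 21.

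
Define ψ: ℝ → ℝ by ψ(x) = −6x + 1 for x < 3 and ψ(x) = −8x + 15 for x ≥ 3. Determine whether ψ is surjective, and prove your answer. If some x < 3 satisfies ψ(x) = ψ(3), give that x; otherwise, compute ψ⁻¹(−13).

Both pieces are strictly decreasing (slopes −6 and −8), so each is injective on its own interval.
The left piece maps (−∞, 3) onto (−17, ∞); the right piece maps [3, ∞) onto (−∞, −9].
The union (−17, ∞) ∪ (−∞, −9] covers ℝ, so ψ is surjective.
For the follow-up: the images overlap, so an x < 3 with ψ(x) = ψ(3) exists. ψ(3) = −9; solving −6x + 1 = −9 for x < 3 gives x = (−9 − 1)/(−6) = 5/3.

5/3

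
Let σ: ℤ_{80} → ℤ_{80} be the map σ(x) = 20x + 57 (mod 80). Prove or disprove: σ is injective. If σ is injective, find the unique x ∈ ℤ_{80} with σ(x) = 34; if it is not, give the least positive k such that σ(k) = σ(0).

Recall: σ is injective if σ(a) = σ(b) implies a = b.
We have gcd(20, 80) = 20 > 1. Taking a = 0 and b = 4: σ(0) = 57 and σ(4) = 20·4 + 57 = 137 ≡ 57 (mod 80).
So σ(0) = σ(4) while 0 ≠ 4, hence σ is not injective.
Since σ is not injective, we find the least positive k with σ(k) = σ(0): this means 20k ≡ 0 (mod 80), i.e. 80 ∣ 20k. Since gcd(20, 80) = 20, dividing through by 20 this holds exactly when 4 ∣ k.
The smallest positive such k is 4.

4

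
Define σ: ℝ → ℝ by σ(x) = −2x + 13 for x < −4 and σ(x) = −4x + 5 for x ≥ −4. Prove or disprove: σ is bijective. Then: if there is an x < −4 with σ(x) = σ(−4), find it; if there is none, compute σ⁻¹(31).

Both pieces are strictly decreasing (slopes −2 and −4), so each is injective on its own interval.
The left piece maps (−∞, −4) onto (21, ∞); the right piece maps [−4, ∞) onto (−∞, 21].
Since 21 = 21, the images partition ℝ: σ is injective and surjective, hence bijective.
Because the two images are disjoint, no x < −4 has σ(x) = σ(−4), so we compute σ⁻¹(31): 31 lies in (21, ∞), so solve −2x + 13 = 31: x = (31 − 13)/(−2) = −9.

-9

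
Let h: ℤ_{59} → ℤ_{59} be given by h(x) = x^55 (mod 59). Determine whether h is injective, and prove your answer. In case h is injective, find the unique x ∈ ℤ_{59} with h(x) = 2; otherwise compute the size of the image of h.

14

Since 59 is prime, the nonzero elements of ℤ_{59} form a cyclic group of order 58.
As gcd(55, 58) = 1, raising to the 55th power is a bijection on this group: if a^55 ≡ b^55 then (ab^{−1})^55 = 1, and the only element of order dividing gcd(55, 58) = 1 is 1, so a = b.
With h(0) = 0 this makes h injective on all of ℤ_{59}, hence bijective (finite equal-size domain and codomain). In particular h is injective.
Since h is injective, we find the preimage of 2. The inverse of x ↦ x^55 on (ℤ_{59})^× is x ↦ x^19, because 55·19 = 1045 = 18·58 + 1 ≡ 1 (mod 58) and x^{58} = 1 for x ≠ 0 (Fermat). So h⁻¹(2) = 2^19 mod 59.
Repeated squaring mod 59: 2^1 ≡ 2, 2^2 ≡ 2² = 4, 2^4 ≡ 4² = 16, 2^8 ≡ 16² = 256 ≡ 20, 2^16 ≡ 20² = 400 ≡ 46. Since 19 = 16 + 2 + 1, 2^19 ≡ 46·4·2: 46·4 = 184 ≡ 7, then 7·2 = 14. So 2^19 ≡ 14 (mod 59).
Hence h⁻¹(2) = 14.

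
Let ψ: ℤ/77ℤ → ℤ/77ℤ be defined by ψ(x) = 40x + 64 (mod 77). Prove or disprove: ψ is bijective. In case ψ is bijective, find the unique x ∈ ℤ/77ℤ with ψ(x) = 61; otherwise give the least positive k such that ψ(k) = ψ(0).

75

Suppose ψ(a) = ψ(b) in ℤ/77ℤ. Then 40a + 64 ≡ 40b + 64 (mod 77), thus 40(a − b) ≡ 0 (mod 77).
Since gcd(40, 77) = 1, 40 is invertible modulo 77, thus a − b ≡ 0 (mod 77), i.e. a = b.
We now compute 40⁻¹ mod 77 explicitly. Euclid's algorithm: 77 = 1·40 + 37, 40 = 1·37 + 3, 37 = 12·3 + 1; back-substituting gives 1 = 52·40 − 27·77, so 40⁻¹ ≡ 52 (mod 77).
For any y ∈ ℤ/77ℤ, x = 52(y − 64) mod 77 satisfies ψ(x) = 40·52(y − 64) + 64 ≡ y (since 40·52 ≡ 1 mod 77). So every y has a preimage.
Thus ψ is bijective.
Since ψ is bijective, we find ψ⁻¹(61): we need 40x ≡ 61 − 64 ≡ 74 (mod 77). Using 40⁻¹ = 52: x ≡ 52·74 = 3848 = 49·77 + 75, so x = 75.
Check: ψ(75) = 40·75 + 64 = 3064 = 39·77 + 61 ≡ 61 (mod 77).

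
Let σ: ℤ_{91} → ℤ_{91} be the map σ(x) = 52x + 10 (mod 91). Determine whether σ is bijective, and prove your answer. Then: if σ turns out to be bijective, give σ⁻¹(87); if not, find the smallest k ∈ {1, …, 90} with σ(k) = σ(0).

We have gcd(52, 91) = 13 > 1. Taking s = 0 and t = 7: σ(0) = 10 and σ(7) = 52·7 + 10 = 374 ≡ 10 (mod 91).
So σ(0) = σ(7) while 0 ≠ 7, so σ is not injective, hence not bijective.
Since σ is not bijective, we find the least positive k with σ(k) = σ(0): this means 52k ≡ 0 (mod 91), i.e. 91 ∣ 52k. Since gcd(52, 91) = 13, dividing through by 13 this holds exactly when 7 ∣ 4k, and as gcd(4, 7) = 1, exactly when 7 ∣ k.
The smallest positive such k is 7.

7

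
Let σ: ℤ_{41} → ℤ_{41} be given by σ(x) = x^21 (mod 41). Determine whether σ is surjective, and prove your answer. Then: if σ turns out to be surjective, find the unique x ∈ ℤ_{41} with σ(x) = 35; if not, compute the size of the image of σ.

6

Since 41 is prime, the nonzero elements of ℤ_{41} form a cyclic group of order 40.
As gcd(21, 40) = 1, raising to the 21st power is a bijection on this group: if u^21 ≡ v^21 then (uv^{−1})^21 = 1, and the only element of order dividing gcd(21, 40) = 1 is 1, so u = v.
With σ(0) = 0 this makes σ injective on all of ℤ_{41}, hence bijective (finite equal-size domain and codomain). In particular σ is surjective.
Since σ is surjective, we find the preimage of 35. The inverse of x ↦ x^21 on (ℤ_{41})^× is x ↦ x^21, because 21·21 = 441 = 11·40 + 1 ≡ 1 (mod 40) and x^{40} = 1 for x ≠ 0 (Fermat). So σ⁻¹(35) = 35^21 mod 41.
Repeated squaring mod 41: 35^1 ≡ 35, 35^2 ≡ 35² = 1225 ≡ 36, 35^4 ≡ 36² = 1296 ≡ 25, 35^8 ≡ 25² = 625 ≡ 10, 35^16 ≡ 10² = 100 ≡ 18. Since 21 = 16 + 4 + 1, 35^21 ≡ 18·25·35: 18·25 = 450 ≡ 40, then 40·35 = 1400 ≡ 6. So 35^21 ≡ 6 (mod 41).
Hence σ⁻¹(35) = 6.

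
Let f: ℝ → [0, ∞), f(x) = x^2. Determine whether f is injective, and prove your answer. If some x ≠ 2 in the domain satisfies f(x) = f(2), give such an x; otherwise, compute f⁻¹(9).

-2

f(2) = 4 = (−2)^2 = f(−2) (since 2 is even), with 2 ≠ −2. So f is not injective.
For the follow-up, such an x exists: taking x = −2 ∈ ℝ gives f(−2) = 4 = f(2) with −2 ≠ 2.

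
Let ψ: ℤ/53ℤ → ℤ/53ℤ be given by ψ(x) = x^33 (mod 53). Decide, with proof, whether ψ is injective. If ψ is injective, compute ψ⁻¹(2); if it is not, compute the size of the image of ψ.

Since 53 is prime, the nonzero elements of ℤ/53ℤ form a cyclic group of order 52.
As gcd(33, 52) = 1, raising to the 33rd power is a bijection on this group: if x_1^33 ≡ x_2^33 then (x_1x_2^{−1})^33 = 1, and the only element of order dividing gcd(33, 52) = 1 is 1, so x_1 = x_2.
With ψ(0) = 0 this makes ψ injective on all of ℤ/53ℤ, hence bijective (finite equal-size domain and codomain). In particular ψ is injective.
Since ψ is injective, we find the preimage of 2. The inverse of x ↦ x^33 on (ℤ/53ℤ)^× is x ↦ x^41, because 33·41 = 1353 = 26·52 + 1 ≡ 1 (mod 52) and x^{52} = 1 for x ≠ 0 (Fermat). So ψ⁻¹(2) = 2^41 mod 53.
Repeated squaring mod 53: 2^1 ≡ 2, 2^2 ≡ 2² = 4, 2^4 ≡ 4² = 16, 2^8 ≡ 16² = 256 ≡ 44, 2^16 ≡ 44² = 1936 ≡ 28, 2^32 ≡ 28² = 784 ≡ 42. Since 41 = 32 + 8 + 1, 2^41 ≡ 42·44·2: 42·44 = 1848 ≡ 46, then 46·2 = 92 ≡ 39. So 2^41 ≡ 39 (mod 53).
Hence ψ⁻¹(2) = 39.

39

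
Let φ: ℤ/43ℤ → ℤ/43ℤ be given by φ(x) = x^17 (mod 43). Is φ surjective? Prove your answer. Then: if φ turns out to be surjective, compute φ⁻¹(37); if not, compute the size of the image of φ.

7

Since 43 is prime, the nonzero elements of ℤ/43ℤ form a cyclic group of order 42.
As gcd(17, 42) = 1, raising to the 17th power is a bijection on this group: if u^17 ≡ v^17 then (uv^{−1})^17 = 1, and the only element of order dividing gcd(17, 42) = 1 is 1, so u = v.
With φ(0) = 0 this makes φ injective on all of ℤ/43ℤ, hence bijective (finite equal-size domain and codomain). In particular φ is surjective.
Since φ is surjective, we find the preimage of 37. The inverse of x ↦ x^17 on (ℤ/43ℤ)^× is x ↦ x^5, because 17·5 = 85 = 2·42 + 1 ≡ 1 (mod 42) and x^{42} = 1 for x ≠ 0 (Fermat). So φ⁻¹(37) = 37^5 mod 43.
Repeated squaring mod 43: 37^1 ≡ 37, 37^2 ≡ 37² = 1369 ≡ 36, 37^4 ≡ 36² = 1296 ≡ 6. Since 5 = 4 + 1, 37^5 ≡ 6·37: 6·37 = 222 ≡ 7. So 37^5 ≡ 7 (mod 43).
Hence φ⁻¹(37) = 7.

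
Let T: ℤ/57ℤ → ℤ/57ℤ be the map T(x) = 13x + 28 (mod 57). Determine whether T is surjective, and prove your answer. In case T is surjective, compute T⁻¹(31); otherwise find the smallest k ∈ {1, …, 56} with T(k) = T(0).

9

Recall: surjectivity means every element of the codomain has a preimage under T.
Since gcd(13, 57) = 1, 13 is invertible modulo 57. Euclid's algorithm: 57 = 4·13 + 5, 13 = 2·5 + 3, 5 = 1·3 + 2, 3 = 1·2 + 1; back-substituting gives 1 = 22·13 − 5·57, so 13⁻¹ ≡ 22 (mod 57).
Then y ↦ 22(y − 28) is a two-sided inverse to T, so every y ∈ ℤ/57ℤ has a preimage.
Therefore T is surjective.
Since T is surjective, we find T⁻¹(31): we need 13x ≡ 31 − 28 ≡ 3 (mod 57). Using 13⁻¹ = 22: x ≡ 22·3 = 66 = 1·57 + 9, so x = 9.
Check: T(9) = 13·9 + 28 = 145 = 2·57 + 31 ≡ 31 (mod 57).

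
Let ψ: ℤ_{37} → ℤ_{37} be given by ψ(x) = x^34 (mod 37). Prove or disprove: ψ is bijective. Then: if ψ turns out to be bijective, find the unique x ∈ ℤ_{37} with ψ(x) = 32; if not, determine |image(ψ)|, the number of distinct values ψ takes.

19

ψ(18): Repeated squaring mod 37: 18^1 ≡ 18, 18^2 ≡ 18² = 324 ≡ 28, 18^4 ≡ 28² = 784 ≡ 7, 18^8 ≡ 7² = 49 ≡ 12, 18^16 ≡ 12² = 144 ≡ 33, 18^32 ≡ 33² = 1089 ≡ 16. Since 34 = 32 + 2, 18^34 ≡ 16·28: 16·28 = 448 ≡ 4. So 18^34 ≡ 4 (mod 37).
ψ(19): Repeated squaring mod 37: 19^1 ≡ 19, 19^2 ≡ 19² = 361 ≡ 28, 19^4 ≡ 28² = 784 ≡ 7, 19^8 ≡ 7² = 49 ≡ 12, 19^16 ≡ 12² = 144 ≡ 33, 19^32 ≡ 33² = 1089 ≡ 16. Since 34 = 32 + 2, 19^34 ≡ 16·28: 16·28 = 448 ≡ 4. So 19^34 ≡ 4 (mod 37).
So ψ(18) = ψ(19) = 4 while 18 ≠ 19, so ψ is not injective, hence not bijective.
Since ψ is not bijective, we determine |image(ψ)|. Computing x^34 mod 37 for each x (by repeated squaring, reducing mod 37 at every step), the values ψ(0), ψ(1), …, ψ(36) are: 0, 1, 28, 33, 7, 3, 36, 34, 11, 16, 10, 26, 9, 30, 27, 25, 12, 21, 4, 4, 21, 12, 25, 27, 30, 9, 26, 10, 16, 11, 34, 36, 3, 7, 33, 28, 1.
The distinct values are {0, 1, 3, 4, 7, 9, 10, 11, 12, 16, 21, 25, 26, 27, 28, 30, 33, 34, 36}; there are 19 of them.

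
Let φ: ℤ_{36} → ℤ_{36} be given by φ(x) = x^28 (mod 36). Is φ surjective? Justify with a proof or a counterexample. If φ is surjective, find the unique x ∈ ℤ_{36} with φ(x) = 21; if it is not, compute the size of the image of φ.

8

φ(0) = 0^28 = 0.
φ(6): Repeated squaring mod 36: 6^1 ≡ 6, 6^2 ≡ 6² = 36 ≡ 0, 6^4 ≡ 0² = 0, 6^8 ≡ 0² = 0, 6^16 ≡ 0² = 0. Since 28 = 16 + 8 + 4, 6^28 ≡ 0·0·0: 0·0 = 0, then 0·0 = 0. So 6^28 ≡ 0 (mod 36).
So φ(0) = φ(6) = 0 while 0 ≠ 6, therefore φ is not injective.
A non-injective map from the 36-element set ℤ_{36} to itself takes at most 35 distinct values, so it cannot be surjective. Therefore φ is not surjective.
Since φ is not surjective, we determine |image(φ)|. Computing x^28 mod 36 for each x (by repeated squaring, reducing mod 36 at every step), the values φ(0), φ(1), …, φ(35) are: 0, 1, 16, 9, 4, 13, 0, 25, 28, 9, 28, 25, 0, 13, 4, 9, 16, 1, 0, 1, 16, 9, 4, 13, 0, 25, 28, 9, 28, 25, 0, 13, 4, 9, 16, 1.
The distinct values are {0, 1, 4, 9, 13, 16, 25, 28}; there are 8 of them.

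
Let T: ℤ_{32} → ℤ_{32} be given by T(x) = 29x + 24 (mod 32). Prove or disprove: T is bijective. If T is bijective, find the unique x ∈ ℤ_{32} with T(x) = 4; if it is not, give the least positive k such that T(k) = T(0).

28

Recall that T is injective when T(s) = T(t) forces s = t.
If T(s) = T(t), then 29s ≡ 29t (mod 32). Because gcd(29, 32) = 1, we may cancel 29 to get s ≡ t (mod 32).
We now compute 29⁻¹ mod 32 explicitly. Euclid's algorithm: 32 = 1·29 + 3, 29 = 9·3 + 2, 3 = 1·2 + 1; back-substituting gives 1 = 21·29 − 19·32, so 29⁻¹ ≡ 21 (mod 32).
For any y ∈ ℤ_{32}, x = 21(y − 24) mod 32 satisfies T(x) = 29·21(y − 24) + 24 ≡ y (since 29·21 ≡ 1 mod 32). So every y has a preimage.
Thus T is bijective.
Since T is bijective, we find T⁻¹(4): we need 29x ≡ 4 − 24 ≡ 12 (mod 32). Using 29⁻¹ = 21: x ≡ 21·12 = 252 = 7·32 + 28, so x = 28.
Check: T(28) = 29·28 + 24 = 836 = 26·32 + 4 ≡ 4 (mod 32).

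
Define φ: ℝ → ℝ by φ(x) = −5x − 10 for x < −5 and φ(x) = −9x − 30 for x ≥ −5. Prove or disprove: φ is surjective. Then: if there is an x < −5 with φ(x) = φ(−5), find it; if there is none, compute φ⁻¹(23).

Both pieces are strictly decreasing (slopes −5 and −9), so each is injective on its own interval.
The left piece maps (−∞, −5) onto (15, ∞); the right piece maps [−5, ∞) onto (−∞, 15].
These images together cover ℝ, so φ is surjective.
Because the two images are disjoint, no x < −5 has φ(x) = φ(−5), so we compute φ⁻¹(23): 23 lies in (15, ∞), so solve −5x − 10 = 23: x = (23 + 10)/(−5) = −33/5.

-33/5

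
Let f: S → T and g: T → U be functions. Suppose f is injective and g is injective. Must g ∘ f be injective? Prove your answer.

injective

Suppose (g ∘ f)(u) = (g ∘ f)(v), i.e. g(f(u)) = g(f(v)).
Since g is injective, f(u) = f(v). Since f is injective, u = v. So g ∘ f is injective.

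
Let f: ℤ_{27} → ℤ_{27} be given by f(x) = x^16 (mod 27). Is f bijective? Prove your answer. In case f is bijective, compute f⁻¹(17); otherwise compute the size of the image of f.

10

f(0) = 0^16 = 0.
f(3): Repeated squaring mod 27: 3^1 ≡ 3, 3^2 ≡ 3² = 9, 3^4 ≡ 9² = 81 ≡ 0, 3^8 ≡ 0² = 0, 3^16 ≡ 0² = 0. So 3^16 ≡ 0 (mod 27).
So f(0) = f(3) = 0 while 0 ≠ 3, therefore f is not injective, hence not bijective.
Since f is not bijective, we determine |image(f)|. Computing x^16 mod 27 for each x (by repeated squaring, reducing mod 27 at every step), the values f(0), f(1), …, f(26) are: 0, 1, 7, 0, 22, 13, 0, 16, 19, 0, 10, 25, 0, 4, 4, 0, 25, 10, 0, 19, 16, 0, 13, 22, 0, 7, 1.
The distinct values are {0, 1, 4, 7, 10, 13, 16, 19, 22, 25}; there are 10 of them.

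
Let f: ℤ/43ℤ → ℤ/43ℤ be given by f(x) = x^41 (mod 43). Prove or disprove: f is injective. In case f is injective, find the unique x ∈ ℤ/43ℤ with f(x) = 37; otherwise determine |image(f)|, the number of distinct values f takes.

Since 43 is prime, the nonzero elements of ℤ/43ℤ form a cyclic group of order 42.
As gcd(41, 42) = 1, raising to the 41st power is a bijection on this group: if s^41 ≡ t^41 then (st^{−1})^41 = 1, and the only element of order dividing gcd(41, 42) = 1 is 1, so s = t.
With f(0) = 0 this makes f injective on all of ℤ/43ℤ, hence bijective (finite equal-size domain and codomain). In particular f is injective.
Since f is injective, we find the preimage of 37. The inverse of x ↦ x^41 on (ℤ/43ℤ)^× is x ↦ x^41, because 41·41 = 1681 = 40·42 + 1 ≡ 1 (mod 42) and x^{42} = 1 for x ≠ 0 (Fermat). So f⁻¹(37) = 37^41 mod 43.
Repeated squaring mod 43: 37^1 ≡ 37, 37^2 ≡ 37² = 1369 ≡ 36, 37^4 ≡ 36² = 1296 ≡ 6, 37^8 ≡ 6² = 36, 37^16 ≡ 36² = 1296 ≡ 6, 37^32 ≡ 6² = 36. Since 41 = 32 + 8 + 1, 37^41 ≡ 36·36·37: 36·36 = 1296 ≡ 6, then 6·37 = 222 ≡ 7. So 37^41 ≡ 7 (mod 43).
Hence f⁻¹(37) = 7.

7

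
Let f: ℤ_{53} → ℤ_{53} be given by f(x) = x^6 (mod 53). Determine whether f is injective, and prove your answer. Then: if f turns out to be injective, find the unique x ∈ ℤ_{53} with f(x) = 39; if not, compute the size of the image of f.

f(26): Repeated squaring mod 53: 26^1 ≡ 26, 26^2 ≡ 26² = 676 ≡ 40, 26^4 ≡ 40² = 1600 ≡ 10. Since 6 = 4 + 2, 26^6 ≡ 10·40: 10·40 = 400 ≡ 29. So 26^6 ≡ 29 (mod 53).
f(27): Repeated squaring mod 53: 27^1 ≡ 27, 27^2 ≡ 27² = 729 ≡ 40, 27^4 ≡ 40² = 1600 ≡ 10. Since 6 = 4 + 2, 27^6 ≡ 10·40: 10·40 = 400 ≡ 29. So 27^6 ≡ 29 (mod 53).
So f(26) = f(27) = 29 while 26 ≠ 27, so f is not injective.
Since f is not injective, we determine |image(f)|. Computing x^6 mod 53 for each x (by repeated squaring, reducing mod 53 at every step), the values f(0), f(1), …, f(52) are: 0, 1, 11, 40, 15, 43, 16, 42, 6, 10, 49, 36, 17, 46, 38, 24, 13, 44, 4, 7, 9, 37, 25, 52, 28, 47, 29, 29, 47, 28, 52, 25, 37, 9, 7, 4, 44, 13, 24, 38, 46, 17, 36, 49, 10, 6, 42, 16, 43, 15, 40, 11, 1.
The distinct values are {0, 1, 4, 6, 7, 9, 10, 11, 13, 15, 16, 17, 24, 25, 28, 29, 36, 37, 38, 40, 42, 43, 44, 46, 47, 49, 52}; there are 27 of them.

27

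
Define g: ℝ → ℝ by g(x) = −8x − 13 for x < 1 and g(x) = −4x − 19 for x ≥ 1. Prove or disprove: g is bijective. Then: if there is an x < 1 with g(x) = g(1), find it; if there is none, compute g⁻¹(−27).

Both pieces are strictly decreasing (slopes −8 and −4), so each is injective on its own interval.
The left piece maps (−∞, 1) onto (−21, ∞); the right piece maps [1, ∞) onto (−∞, −23].
The images leave a gap (−21 has no preimage), so g is not surjective, hence not bijective.
Because the two images are disjoint, no x < 1 has g(x) = g(1), so we compute g⁻¹(−27): −27 lies in (−∞, −23], so solve −4x − 19 = −27: x = (−27 + 19)/(−4) = 2.

2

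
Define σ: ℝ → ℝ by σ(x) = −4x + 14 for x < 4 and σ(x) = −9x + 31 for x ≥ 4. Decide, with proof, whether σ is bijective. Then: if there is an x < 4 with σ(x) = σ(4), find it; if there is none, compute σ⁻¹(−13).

Both pieces are strictly decreasing (slopes −4 and −9), so each is injective on its own interval.
The left piece maps (−∞, 4) onto (−2, ∞); the right piece maps [4, ∞) onto (−∞, −5].
The images leave a gap (−2 has no preimage), so σ is not surjective, hence not bijective.
Because the two images are disjoint, no x < 4 has σ(x) = σ(4), so we compute σ⁻¹(−13): −13 lies in (−∞, −5], so solve −9x + 31 = −13: x = (−13 − 31)/(−9) = 44/9.

44/9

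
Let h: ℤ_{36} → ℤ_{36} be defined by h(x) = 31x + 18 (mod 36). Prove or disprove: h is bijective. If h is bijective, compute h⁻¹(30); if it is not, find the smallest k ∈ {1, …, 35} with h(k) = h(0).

Recall that h is injective when h(a) = h(b) forces a = b.
Suppose h(a) = h(b) in ℤ_{36}. Then 31a + 18 ≡ 31b + 18 (mod 36), so 31(a − b) ≡ 0 (mod 36).
Since gcd(31, 36) = 1, 31 is invertible modulo 36, so a − b ≡ 0 (mod 36), i.e. a = b.
We now compute 31⁻¹ mod 36 explicitly. Euclid's algorithm: 36 = 1·31 + 5, 31 = 6·5 + 1; back-substituting gives 1 = 7·31 − 6·36, so 31⁻¹ ≡ 7 (mod 36).
Then y ↦ 7(y − 18) is a two-sided inverse to h, so every y ∈ ℤ_{36} has a preimage.
Thus h is bijective.
Since h is bijective, we find h⁻¹(30): we need 31x ≡ 30 − 18 ≡ 12 (mod 36). Using 31⁻¹ = 7: x ≡ 7·12 = 84 = 2·36 + 12, so x = 12.
Check: h(12) = 31·12 + 18 = 390 = 10·36 + 30 ≡ 30 (mod 36).

12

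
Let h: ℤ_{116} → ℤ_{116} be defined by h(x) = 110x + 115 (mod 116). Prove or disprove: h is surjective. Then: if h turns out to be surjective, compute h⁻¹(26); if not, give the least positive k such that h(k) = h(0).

58

Since gcd(110, 116) = 2, we have 110x ≡ 0 (mod 2) for all x, so h(x) ≡ 1 (mod 2).
But 0 ≢ 1 (mod 2), so 0 ∈ ℤ_{116} has no preimage. So h is not surjective.
Since h is not surjective, we find the least positive k with h(k) = h(0): this means 110k ≡ 0 (mod 116), i.e. 116 ∣ 110k. Since gcd(110, 116) = 2, dividing through by 2 this holds exactly when 58 ∣ 55k, and as gcd(55, 58) = 1, exactly when 58 ∣ k.
The smallest positive such k is 58.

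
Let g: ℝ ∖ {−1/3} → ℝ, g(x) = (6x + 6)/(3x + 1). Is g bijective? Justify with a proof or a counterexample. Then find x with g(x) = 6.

If g(x) = 2, cross-multiplying gives 3(6x + 6) = 6(3x + 1), which simplifies to 18 = 6 — false.  So 2 has no preimage and g is not surjective.
So g is not bijective.
Solving g(x) = 6: cross-multiplying gives 6x + 6 = 6(3x + 1), which rearranges to −12x = 0, so x = 0.

0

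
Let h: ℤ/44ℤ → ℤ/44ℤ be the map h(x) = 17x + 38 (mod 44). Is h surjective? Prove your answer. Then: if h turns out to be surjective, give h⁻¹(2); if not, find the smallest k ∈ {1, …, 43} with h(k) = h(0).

Since gcd(17, 44) = 1, 17 is invertible modulo 44. Euclid's algorithm: 44 = 2·17 + 10, 17 = 1·10 + 7, 10 = 1·7 + 3, 7 = 2·3 + 1; back-substituting gives 1 = 13·17 − 5·44, so 17⁻¹ ≡ 13 (mod 44).
For any y ∈ ℤ/44ℤ, x = 13(y − 38) mod 44 satisfies h(x) = 17·13(y − 38) + 38 ≡ y (since 17·13 ≡ 1 mod 44). So every y has a preimage.
Therefore h is surjective.
Since h is surjective, we find h⁻¹(2): we need 17x ≡ 2 − 38 ≡ 8 (mod 44). Using 17⁻¹ = 13: x ≡ 13·8 = 104 = 2·44 + 16, so x = 16.
Check: h(16) = 17·16 + 38 = 310 = 7·44 + 2 ≡ 2 (mod 44).

16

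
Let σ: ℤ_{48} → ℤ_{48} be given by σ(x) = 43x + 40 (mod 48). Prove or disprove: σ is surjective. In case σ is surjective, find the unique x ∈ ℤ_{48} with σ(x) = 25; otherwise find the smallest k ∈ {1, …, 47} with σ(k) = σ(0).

By definition, surjectivity means every element of the codomain has a preimage under σ.
Since gcd(43, 48) = 1, 43 is invertible modulo 48. Euclid's algorithm: 48 = 1·43 + 5, 43 = 8·5 + 3, 5 = 1·3 + 2, 3 = 1·2 + 1; back-substituting gives 1 = 19·43 − 17·48, so 43⁻¹ ≡ 19 (mod 48).
Then y ↦ 19(y − 40) is a two-sided inverse to σ, so every y ∈ ℤ_{48} has a preimage.
Therefore σ is surjective.
Since σ is surjective, we compute σ⁻¹(25): solve 43x + 40 ≡ 25 (mod 48), i.e. 43x ≡ 33 (mod 48).
Multiplying by 43⁻¹ = 19 gives x ≡ 19·33 = 627 = 13·48 + 3 ≡ 3 (mod 48).
Check: σ(3) = 43·3 + 40 = 169 = 3·48 + 25 ≡ 25 (mod 48).

3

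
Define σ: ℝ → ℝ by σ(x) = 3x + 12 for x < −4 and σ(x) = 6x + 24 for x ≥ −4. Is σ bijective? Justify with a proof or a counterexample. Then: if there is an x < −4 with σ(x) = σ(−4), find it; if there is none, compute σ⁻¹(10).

Both pieces are strictly increasing (slopes 3 and 6), so each is injective on its own interval.
The left piece maps (−∞, −4) onto (−∞, 0); the right piece maps [−4, ∞) onto [0, ∞).
Since 0 = 0, the images partition ℝ: σ is injective and surjective, hence bijective.
Because the two images are disjoint, no x < −4 has σ(x) = σ(−4), so we compute σ⁻¹(10): 10 lies in [0, ∞), so solve 6x + 24 = 10: x = (10 − 24)/6 = −7/3.

-7/3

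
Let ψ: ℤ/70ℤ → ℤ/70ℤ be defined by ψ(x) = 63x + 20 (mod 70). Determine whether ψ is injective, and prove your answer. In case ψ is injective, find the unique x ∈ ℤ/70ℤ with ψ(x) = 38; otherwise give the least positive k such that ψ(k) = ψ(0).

10

We have gcd(63, 70) = 7 > 1. Taking a = 0 and b = 10: ψ(0) = 20 and ψ(10) = 63·10 + 20 = 650 ≡ 20 (mod 70).
So ψ(0) = ψ(10) while 0 ≠ 10, so ψ is not injective.
Since ψ is not injective, we find the least positive k with ψ(k) = ψ(0): this means 63k ≡ 0 (mod 70), i.e. 70 ∣ 63k. Since gcd(63, 70) = 7, dividing through by 7 this holds exactly when 10 ∣ 9k, and as gcd(9, 10) = 1, exactly when 10 ∣ k.
The smallest positive such k is 10.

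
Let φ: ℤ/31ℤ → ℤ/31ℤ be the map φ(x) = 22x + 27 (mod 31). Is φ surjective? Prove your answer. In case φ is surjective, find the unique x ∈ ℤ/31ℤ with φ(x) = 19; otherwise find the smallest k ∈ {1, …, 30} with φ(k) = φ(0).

By definition, φ is surjective if every y in the codomain equals φ(x) for some x in the domain.
Since gcd(22, 31) = 1, 22 is invertible modulo 31. Euclid's algorithm: 31 = 1·22 + 9, 22 = 2·9 + 4, 9 = 2·4 + 1; back-substituting gives 1 = 24·22 − 17·31, so 22⁻¹ ≡ 24 (mod 31).
Then y ↦ 24(y − 27) is a two-sided inverse to φ, so every y ∈ ℤ/31ℤ has a preimage.
Therefore φ is surjective.
Since φ is surjective, we compute φ⁻¹(19): solve 22x + 27 ≡ 19 (mod 31), i.e. 22x ≡ 23 (mod 31).
Multiplying by 22⁻¹ = 24 gives x ≡ 24·23 = 552 = 17·31 + 25 ≡ 25 (mod 31).
Check: φ(25) = 22·25 + 27 = 577 = 18·31 + 19 ≡ 19 (mod 31).

25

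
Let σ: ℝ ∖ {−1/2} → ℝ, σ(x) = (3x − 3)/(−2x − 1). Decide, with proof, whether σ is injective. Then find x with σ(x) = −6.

Suppose σ(x_1) = σ(x_2). Cross-multiplying: (3x_1 − 3)(−2x_2 − 1) = (3x_2 − 3)(−2x_1 − 1).
Expanding both sides and cancelling the symmetric terms leaves −9·(x_1 − x_2) = 0. Since −9 ≠ 0, x_1 = x_2. Hence σ is injective.
Solving σ(x) = −6: cross-multiplying gives 3x − 3 = −6(−2x − 1), which rearranges to −9x = 9, so x = −1.

-1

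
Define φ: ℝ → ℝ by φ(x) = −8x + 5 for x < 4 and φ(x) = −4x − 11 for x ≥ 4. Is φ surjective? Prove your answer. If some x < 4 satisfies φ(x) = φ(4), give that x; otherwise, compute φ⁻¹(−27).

Both pieces are strictly decreasing (slopes −8 and −4), so each is injective on its own interval.
The left piece maps (−∞, 4) onto (−27, ∞); the right piece maps [4, ∞) onto (−∞, −27].
These images together cover ℝ, so φ is surjective.
Because the two images are disjoint, no x < 4 has φ(x) = φ(4), so we compute φ⁻¹(−27): −27 lies in (−∞, −27], so solve −4x − 11 = −27: x = (−27 + 11)/(−4) = 4.

4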